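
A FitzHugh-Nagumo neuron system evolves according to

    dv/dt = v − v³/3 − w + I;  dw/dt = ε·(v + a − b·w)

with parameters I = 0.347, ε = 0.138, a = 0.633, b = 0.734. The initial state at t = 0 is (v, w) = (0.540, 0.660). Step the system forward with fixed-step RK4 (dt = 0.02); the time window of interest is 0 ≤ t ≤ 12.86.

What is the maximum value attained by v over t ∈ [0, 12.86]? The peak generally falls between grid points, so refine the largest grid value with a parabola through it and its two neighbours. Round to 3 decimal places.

t=0.000: state=(0.540, 0.660)
step 1 (dt=0.02): k1=(0.175, 0.095), k2=(0.175, 0.095), k3=(0.175, 0.095), k4=(0.175, 0.095); state += dt/6·(k1+2k2+2k3+k4)
t=0.020: state=(0.543, 0.662)
t=0.040: state=(0.547, 0.664)
t=0.060: state=(0.551, 0.666)
continuing one RK4 step at a time; state shown every 25 steps (Δt=0.5):
t=0.500: state=(0.630, 0.709)
t=1.000: state=(0.722, 0.762)
t=1.500: state=(0.808, 0.819)
t=2.000: state=(0.880, 0.878)
t=2.500: state=(0.928, 0.938)
t=3.000: state=(0.949, 0.998)
t=3.500: state=(0.941, 1.055)
t=4.000: state=(0.904, 1.108)
t=4.500: state=(0.838, 1.154)
t=5.000: state=(0.737, 1.193)
t=5.500: state=(0.590, 1.222)
t=6.000: state=(0.372, 1.237)
t=6.500: state=(0.032, 1.232)
t=7.000: state=(-0.509, 1.199)
t=7.500: state=(-1.224, 1.124)
t=8.000: state=(-1.745, 1.009)
t=8.500: state=(-1.911, 0.878)
t=9.000: state=(-1.921, 0.747)
t=9.500: state=(-1.889, 0.625)
t=10.000: state=(-1.846, 0.511)
t=10.500: state=(-1.802, 0.406)
t=11.000: state=(-1.757, 0.308)
t=11.500: state=(-1.712, 0.219)
t=12.000: state=(-1.668, 0.137)
t=12.500: state=(-1.624, 0.062)
t=12.860: state=(-1.592, 0.012)
largest grid value and its neighbours: v(3.100)=0.94975, v(3.120)=0.94976, v(3.140)=0.94973
parabola through these three points peaks at t≈3.115 with v≈0.94976

max v = 0.950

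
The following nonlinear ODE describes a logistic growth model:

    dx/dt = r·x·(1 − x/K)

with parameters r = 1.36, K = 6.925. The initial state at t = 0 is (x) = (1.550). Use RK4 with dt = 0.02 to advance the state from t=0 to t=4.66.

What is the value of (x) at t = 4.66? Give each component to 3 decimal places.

t=0.000: state=(1.550)
step 1 (dt=0.02): k1=(1.636), k2=(1.648), k3=(1.649), k4=(1.661); state += dt/6·(k1+2k2+2k3+k4)
t=0.020: state=(1.583)
t=0.040: state=(1.616)
t=0.060: state=(1.650)
continuing one RK4 step at a time; state shown every 10 steps (Δt=0.2):
t=0.200: state=(1.901)
t=0.400: state=(2.299)
t=0.600: state=(2.733)
t=0.800: state=(3.194)
t=1.000: state=(3.664)
t=1.200: state=(4.127)
t=1.400: state=(4.566)
t=1.600: state=(4.969)
t=1.800: state=(5.328)
t=2.000: state=(5.637)
t=2.200: state=(5.898)
t=2.400: state=(6.114)
t=2.600: state=(6.290)
t=2.800: state=(6.430)
t=3.000: state=(6.541)
t=3.200: state=(6.629)
t=3.400: state=(6.697)
t=3.600: state=(6.750)
t=3.800: state=(6.791)
t=4.000: state=(6.822)
t=4.200: state=(6.847)
t=4.400: state=(6.865)
t=4.600: state=(6.879)
t=4.660: state=(6.883)

(x) = (6.883)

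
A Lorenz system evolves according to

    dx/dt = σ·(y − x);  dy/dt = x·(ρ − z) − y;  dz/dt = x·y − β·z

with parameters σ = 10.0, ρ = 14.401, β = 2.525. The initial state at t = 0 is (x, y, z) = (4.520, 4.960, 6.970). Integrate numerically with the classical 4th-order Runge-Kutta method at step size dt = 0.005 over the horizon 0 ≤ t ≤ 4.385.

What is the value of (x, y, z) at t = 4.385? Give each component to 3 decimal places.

(x, y, z) = (5.032, 5.334, 12.103)

t=0.000: state=(4.520, 4.960, 6.970)
step 1 (dt=0.005): k1=(4.400, 28.628, 4.820), k2=(5.006, 28.584, 5.168), k3=(4.989, 28.591, 5.173), k4=(5.580, 28.553, 5.528); state += dt/6·(k1+2k2+2k3+k4)
t=0.005: state=(4.545, 5.103, 6.996)
t=0.010: state=(4.576, 5.246, 7.025)
t=0.015: state=(4.612, 5.388, 7.059)
continuing one RK4 step at a time; state shown every 40 steps (Δt=0.2):
t=0.200: state=(7.944, 9.874, 12.055)
t=0.400: state=(7.550, 5.197, 18.206)
t=0.600: state=(3.438, 2.366, 13.573)
t=0.800: state=(3.082, 3.617, 9.534)
t=1.000: state=(5.319, 6.970, 9.254)
t=1.200: state=(8.198, 8.616, 15.076)
t=1.400: state=(5.931, 4.076, 16.348)
t=1.600: state=(3.649, 3.342, 12.211)
t=1.800: state=(4.352, 5.274, 9.933)
t=2.000: state=(6.815, 8.033, 12.168)
t=2.200: state=(7.255, 6.289, 16.182)
t=2.400: state=(4.796, 3.867, 14.176)
t=2.600: state=(4.255, 4.590, 11.296)
t=2.800: state=(5.770, 6.801, 11.335)
t=3.000: state=(7.201, 7.237, 14.646)
t=3.200: state=(5.843, 4.844, 15.059)
t=3.400: state=(4.598, 4.470, 12.584)
t=3.600: state=(5.242, 5.923, 11.513)
t=3.800: state=(6.657, 7.134, 13.369)
t=4.000: state=(6.414, 5.764, 14.990)
t=4.200: state=(5.113, 4.700, 13.532)
t=4.385: state=(5.032, 5.334, 12.103)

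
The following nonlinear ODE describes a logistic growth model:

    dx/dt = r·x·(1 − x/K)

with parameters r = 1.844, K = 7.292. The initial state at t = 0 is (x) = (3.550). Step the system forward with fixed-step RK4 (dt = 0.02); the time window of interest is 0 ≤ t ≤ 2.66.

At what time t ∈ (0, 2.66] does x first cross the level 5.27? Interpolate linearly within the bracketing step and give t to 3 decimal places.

t=0.000: state=(3.550)
step 1 (dt=0.02): k1=(3.359), k2=(3.361), k3=(3.361), k4=(3.361); state += dt/6·(k1+2k2+2k3+k4)
t=0.020: state=(3.617)
t=0.040: state=(3.684)
t=0.060: state=(3.752)
continuing one RK4 step at a time; state shown every 5 steps (Δt=0.1):
t=0.100: state=(3.886)
t=0.200: state=(4.218)
t=0.300: state=(4.540)
t=0.400: state=(4.848)
t=0.500: state=(5.138)
t=0.540: state=(5.248)
next step: t=0.560: state=(5.302) — x has crossed 5.27
linear interpolation between t=0.540 (5.24822) and t=0.560 (5.30203) → t≈0.548

t = 0.548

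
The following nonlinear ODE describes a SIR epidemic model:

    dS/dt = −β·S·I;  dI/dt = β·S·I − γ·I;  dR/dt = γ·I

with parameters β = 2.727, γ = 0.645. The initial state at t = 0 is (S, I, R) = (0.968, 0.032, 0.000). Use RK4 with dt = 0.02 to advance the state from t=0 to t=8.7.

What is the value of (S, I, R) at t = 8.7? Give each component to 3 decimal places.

t=0.000: state=(0.968, 0.032, 0.000)
step 1 (dt=0.02): k1=(-0.084, 0.064, 0.021), k2=(-0.086, 0.065, 0.021), k3=(-0.086, 0.065, 0.021), k4=(-0.088, 0.066, 0.021); state += dt/6·(k1+2k2+2k3+k4)
t=0.020: state=(0.966, 0.033, 0.000)
t=0.040: state=(0.964, 0.035, 0.001)
t=0.060: state=(0.963, 0.036, 0.001)
continuing one RK4 step at a time; state shown every 25 steps (Δt=0.5):
t=0.500: state=(0.899, 0.083, 0.017)
t=1.000: state=(0.752, 0.188, 0.060)
t=1.500: state=(0.529, 0.328, 0.143)
t=2.000: state=(0.315, 0.420, 0.266)
t=2.500: state=(0.176, 0.421, 0.403)
t=3.000: state=(0.102, 0.366, 0.531)
t=3.500: state=(0.065, 0.297, 0.638)
t=4.000: state=(0.046, 0.231, 0.723)
t=4.500: state=(0.035, 0.177, 0.789)
t=5.000: state=(0.028, 0.134, 0.838)
t=5.500: state=(0.024, 0.100, 0.876)
t=6.000: state=(0.021, 0.075, 0.904)
t=6.500: state=(0.019, 0.056, 0.925)
t=7.000: state=(0.018, 0.041, 0.940)
t=7.500: state=(0.017, 0.031, 0.952)
t=8.000: state=(0.017, 0.023, 0.961)
t=8.500: state=(0.016, 0.017, 0.967)
t=8.700: state=(0.016, 0.015, 0.969)

(S, I, R) = (0.016, 0.015, 0.969)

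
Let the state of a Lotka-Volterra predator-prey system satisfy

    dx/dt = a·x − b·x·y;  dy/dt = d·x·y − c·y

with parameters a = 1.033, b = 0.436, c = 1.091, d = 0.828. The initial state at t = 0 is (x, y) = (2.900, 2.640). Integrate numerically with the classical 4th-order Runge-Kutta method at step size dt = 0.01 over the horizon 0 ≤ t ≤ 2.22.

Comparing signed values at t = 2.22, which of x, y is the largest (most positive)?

largest component: y

t=0.000: state=(2.900, 2.640)
step 1 (dt=0.01): k1=(-0.342, 3.459), k2=(-0.364, 3.478), k3=(-0.364, 3.478), k4=(-0.386, 3.496); state += dt/6·(k1+2k2+2k3+k4)
t=0.010: state=(2.896, 2.675)
t=0.020: state=(2.892, 2.710)
t=0.030: state=(2.888, 2.745)
continuing one RK4 step at a time; state shown every 10 steps (Δt=0.1):
t=0.100: state=(2.844, 3.003)
t=0.200: state=(2.743, 3.395)
t=0.300: state=(2.600, 3.799)
t=0.400: state=(2.422, 4.194)
t=0.500: state=(2.219, 4.557)
t=0.600: state=(2.003, 4.867)
t=0.700: state=(1.786, 5.105)
t=0.800: state=(1.579, 5.261)
t=0.900: state=(1.390, 5.334)
t=1.000: state=(1.221, 5.327)
t=1.100: state=(1.075, 5.252)
t=1.200: state=(0.950, 5.121)
t=1.300: state=(0.846, 4.945)
t=1.400: state=(0.760, 4.738)
t=1.500: state=(0.688, 4.511)
t=1.600: state=(0.630, 4.271)
t=1.700: state=(0.583, 4.027)
t=1.800: state=(0.545, 3.783)
t=1.900: state=(0.516, 3.544)
t=2.000: state=(0.492, 3.313)
t=2.100: state=(0.475, 3.092)
t=2.200: state=(0.462, 2.882)
t=2.220: state=(0.460, 2.841)
compare at T: x=0.460, y=2.841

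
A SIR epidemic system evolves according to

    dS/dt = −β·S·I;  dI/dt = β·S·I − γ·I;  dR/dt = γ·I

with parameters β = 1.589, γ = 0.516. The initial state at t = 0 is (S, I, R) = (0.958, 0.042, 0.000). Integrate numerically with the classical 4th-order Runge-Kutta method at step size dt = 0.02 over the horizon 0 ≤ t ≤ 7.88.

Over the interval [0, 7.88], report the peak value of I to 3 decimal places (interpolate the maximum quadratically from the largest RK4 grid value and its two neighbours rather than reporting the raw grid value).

t=0.000: state=(0.958, 0.042, 0.000)
step 1 (dt=0.02): k1=(-0.064, 0.042, 0.022), k2=(-0.065, 0.043, 0.022), k3=(-0.065, 0.043, 0.022), k4=(-0.065, 0.043, 0.022); state += dt/6·(k1+2k2+2k3+k4)
t=0.020: state=(0.957, 0.043, 0.000)
t=0.040: state=(0.955, 0.044, 0.001)
t=0.060: state=(0.954, 0.045, 0.001)
continuing one RK4 step at a time; state shown every 25 steps (Δt=0.5):
t=0.500: state=(0.918, 0.068, 0.014)
t=1.000: state=(0.856, 0.107, 0.036)
t=1.500: state=(0.771, 0.158, 0.070)
t=2.000: state=(0.665, 0.217, 0.119)
t=2.500: state=(0.547, 0.271, 0.182)
t=3.000: state=(0.434, 0.309, 0.257)
t=3.500: state=(0.337, 0.324, 0.339)
t=4.000: state=(0.261, 0.317, 0.422)
t=4.500: state=(0.205, 0.294, 0.501)
t=5.000: state=(0.164, 0.263, 0.573)
t=5.500: state=(0.135, 0.228, 0.637)
t=6.000: state=(0.114, 0.195, 0.691)
t=6.500: state=(0.099, 0.164, 0.737)
t=7.000: state=(0.088, 0.136, 0.776)
t=7.500: state=(0.080, 0.112, 0.808)
t=7.880: state=(0.075, 0.097, 0.828)
largest grid value and its neighbours: I(3.560)=0.32395, I(3.580)=0.32395, I(3.600)=0.32392
parabola through these three points peaks at t≈3.573 with I≈0.32396

max I = 0.324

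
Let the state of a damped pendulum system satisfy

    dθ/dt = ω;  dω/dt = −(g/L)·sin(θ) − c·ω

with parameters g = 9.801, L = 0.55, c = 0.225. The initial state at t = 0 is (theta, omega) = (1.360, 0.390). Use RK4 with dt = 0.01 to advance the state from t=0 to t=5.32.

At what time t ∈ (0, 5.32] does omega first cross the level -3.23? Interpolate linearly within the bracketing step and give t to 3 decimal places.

t=0.000: state=(1.360, 0.390)
step 1 (dt=0.01): k1=(0.390, -17.513), k2=(0.302, -17.501), k3=(0.302, -17.499), k4=(0.215, -17.485); state += dt/6·(k1+2k2+2k3+k4)
t=0.010: state=(1.363, 0.215)
t=0.020: state=(1.364, 0.040)
t=0.030: state=(1.364, -0.134)
continuing one RK4 step at a time; state shown every 20 steps (Δt=0.2):
t=0.200: state=(1.096, -2.958)
t=0.210: state=(1.066, -3.108)
next step: t=0.220: state=(1.034, -3.256) — omega has crossed -3.23
linear interpolation between t=0.210 (-3.10837) and t=0.220 (-3.25576) → t≈0.218

t = 0.218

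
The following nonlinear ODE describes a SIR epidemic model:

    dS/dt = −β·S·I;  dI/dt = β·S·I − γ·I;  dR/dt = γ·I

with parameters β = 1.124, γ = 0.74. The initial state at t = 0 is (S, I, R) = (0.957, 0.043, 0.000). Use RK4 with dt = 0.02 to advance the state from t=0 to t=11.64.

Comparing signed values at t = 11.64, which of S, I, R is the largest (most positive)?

largest component: R

t=0.000: state=(0.957, 0.043, 0.000)
step 1 (dt=0.02): k1=(-0.046, 0.014, 0.032), k2=(-0.046, 0.014, 0.032), k3=(-0.046, 0.014, 0.032), k4=(-0.047, 0.014, 0.032); state += dt/6·(k1+2k2+2k3+k4)
t=0.020: state=(0.956, 0.043, 0.001)
t=0.040: state=(0.955, 0.044, 0.001)
t=0.060: state=(0.954, 0.044, 0.002)
continuing one RK4 step at a time; state shown every 25 steps (Δt=0.5):
t=0.500: state=(0.932, 0.051, 0.017)
t=1.000: state=(0.904, 0.058, 0.037)
t=1.500: state=(0.873, 0.067, 0.061)
t=2.000: state=(0.839, 0.074, 0.087)
t=2.500: state=(0.803, 0.081, 0.116)
t=3.000: state=(0.766, 0.087, 0.147)
t=3.500: state=(0.728, 0.092, 0.180)
t=4.000: state=(0.691, 0.095, 0.215)
t=4.500: state=(0.655, 0.095, 0.250)
t=5.000: state=(0.621, 0.094, 0.285)
t=5.500: state=(0.589, 0.091, 0.319)
t=6.000: state=(0.560, 0.087, 0.352)
t=6.500: state=(0.534, 0.082, 0.384)
t=7.000: state=(0.511, 0.076, 0.413)
t=7.500: state=(0.491, 0.069, 0.440)
t=8.000: state=(0.473, 0.063, 0.464)
t=8.500: state=(0.457, 0.056, 0.487)
t=9.000: state=(0.444, 0.050, 0.506)
t=9.500: state=(0.432, 0.044, 0.524)
t=10.000: state=(0.422, 0.039, 0.539)
t=10.500: state=(0.413, 0.034, 0.553)
t=11.000: state=(0.406, 0.030, 0.564)
t=11.500: state=(0.400, 0.026, 0.574)
t=11.640: state=(0.398, 0.025, 0.577)
compare at T: S=0.398, I=0.025, R=0.577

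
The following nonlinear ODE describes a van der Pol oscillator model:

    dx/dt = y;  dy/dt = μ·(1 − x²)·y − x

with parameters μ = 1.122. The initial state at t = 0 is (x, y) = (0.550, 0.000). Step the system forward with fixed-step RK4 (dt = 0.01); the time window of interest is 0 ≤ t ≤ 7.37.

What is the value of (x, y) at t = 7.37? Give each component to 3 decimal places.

(x, y) = (0.715, -1.392)

t=0.000: state=(0.550, 0.000)
step 1 (dt=0.01): k1=(0.000, -0.550), k2=(-0.003, -0.552), k3=(-0.003, -0.552), k4=(-0.006, -0.554); state += dt/6·(k1+2k2+2k3+k4)
t=0.010: state=(0.550, -0.006)
t=0.020: state=(0.550, -0.011)
t=0.030: state=(0.550, -0.017)
continuing one RK4 step at a time; state shown every 25 steps (Δt=0.25):
t=0.250: state=(0.532, -0.151)
t=0.500: state=(0.473, -0.327)
t=0.750: state=(0.366, -0.531)
t=1.000: state=(0.204, -0.770)
t=1.250: state=(-0.022, -1.045)
t=1.500: state=(-0.319, -1.324)
t=1.750: state=(-0.675, -1.498)
t=2.000: state=(-1.043, -1.386)
t=2.250: state=(-1.340, -0.944)
t=2.500: state=(-1.506, -0.393)
t=2.750: state=(-1.546, 0.050)
t=3.000: state=(-1.493, 0.354)
t=3.250: state=(-1.376, 0.574)
t=3.500: state=(-1.208, 0.772)
t=3.750: state=(-0.988, 0.996)
t=4.000: state=(-0.704, 1.297)
t=4.250: state=(-0.328, 1.733)
t=4.500: state=(0.175, 2.304)
t=4.750: state=(0.811, 2.699)
t=5.000: state=(1.447, 2.195)
t=5.250: state=(1.848, 1.000)
t=5.500: state=(1.977, 0.130)
t=5.750: state=(1.952, -0.281)
t=6.000: state=(1.855, -0.473)
t=6.250: state=(1.721, -0.591)
t=6.500: state=(1.561, -0.696)
t=6.750: state=(1.372, -0.819)
t=7.000: state=(1.147, -0.986)
t=7.250: state=(0.872, -1.232)
t=7.370: state=(0.715, -1.392)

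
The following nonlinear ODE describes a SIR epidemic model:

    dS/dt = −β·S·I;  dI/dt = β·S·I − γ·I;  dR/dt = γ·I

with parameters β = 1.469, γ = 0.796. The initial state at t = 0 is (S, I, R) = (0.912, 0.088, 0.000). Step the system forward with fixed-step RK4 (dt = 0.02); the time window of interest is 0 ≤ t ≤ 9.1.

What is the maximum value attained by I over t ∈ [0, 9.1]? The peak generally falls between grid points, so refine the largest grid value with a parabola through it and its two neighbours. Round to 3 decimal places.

t=0.000: state=(0.912, 0.088, 0.000)
step 1 (dt=0.02): k1=(-0.118, 0.048, 0.070), k2=(-0.118, 0.048, 0.070), k3=(-0.118, 0.048, 0.070), k4=(-0.119, 0.048, 0.071); state += dt/6·(k1+2k2+2k3+k4)
t=0.020: state=(0.910, 0.089, 0.001)
t=0.040: state=(0.907, 0.090, 0.003)
t=0.060: state=(0.905, 0.091, 0.004)
continuing one RK4 step at a time; state shown every 25 steps (Δt=0.5):
t=0.500: state=(0.847, 0.113, 0.040)
t=1.000: state=(0.773, 0.137, 0.090)
t=1.500: state=(0.693, 0.158, 0.149)
t=2.000: state=(0.614, 0.172, 0.215)
t=2.500: state=(0.540, 0.176, 0.284)
t=3.000: state=(0.475, 0.171, 0.354)
t=3.500: state=(0.420, 0.160, 0.420)
t=4.000: state=(0.376, 0.144, 0.480)
t=4.500: state=(0.340, 0.126, 0.534)
t=5.000: state=(0.313, 0.107, 0.580)
t=5.500: state=(0.291, 0.090, 0.619)
t=6.000: state=(0.274, 0.074, 0.652)
t=6.500: state=(0.261, 0.061, 0.679)
t=7.000: state=(0.250, 0.049, 0.701)
t=7.500: state=(0.242, 0.040, 0.718)
t=8.000: state=(0.236, 0.032, 0.732)
t=8.500: state=(0.231, 0.025, 0.744)
t=9.000: state=(0.227, 0.020, 0.752)
t=9.100: state=(0.227, 0.019, 0.754)
largest grid value and its neighbours: I(2.460)=0.17602, I(2.480)=0.17603, I(2.500)=0.17602
parabola through these three points peaks at t≈2.485 with I≈0.17603

max I = 0.176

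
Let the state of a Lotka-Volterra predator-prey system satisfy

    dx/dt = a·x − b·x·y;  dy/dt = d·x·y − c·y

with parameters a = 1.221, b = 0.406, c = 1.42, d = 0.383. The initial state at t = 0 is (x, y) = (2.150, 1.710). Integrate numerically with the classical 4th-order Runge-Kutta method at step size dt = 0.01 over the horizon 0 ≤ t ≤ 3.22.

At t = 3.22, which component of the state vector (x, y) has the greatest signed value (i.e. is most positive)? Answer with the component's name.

t=0.000: state=(2.150, 1.710)
step 1 (dt=0.01): k1=(1.132, -1.020), k2=(1.140, -1.013), k3=(1.140, -1.013), k4=(1.147, -1.007); state += dt/6·(k1+2k2+2k3+k4)
t=0.010: state=(2.161, 1.700)
t=0.020: state=(2.173, 1.690)
t=0.030: state=(2.185, 1.680)
continuing one RK4 step at a time; state shown every 20 steps (Δt=0.2):
t=0.200: state=(2.407, 1.532)
t=0.400: state=(2.728, 1.403)
t=0.600: state=(3.119, 1.321)
t=0.800: state=(3.584, 1.285)
t=1.000: state=(4.121, 1.299)
t=1.200: state=(4.722, 1.371)
t=1.400: state=(5.364, 1.519)
t=1.600: state=(5.997, 1.767)
t=1.800: state=(6.537, 2.152)
t=2.000: state=(6.859, 2.711)
t=2.200: state=(6.825, 3.455)
t=2.400: state=(6.356, 4.321)
t=2.600: state=(5.521, 5.136)
t=2.800: state=(4.532, 5.683)
t=3.000: state=(3.614, 5.838)
t=3.200: state=(2.890, 5.630)
t=3.220: state=(2.830, 5.594)
compare at T: x=2.830, y=5.594

largest component: y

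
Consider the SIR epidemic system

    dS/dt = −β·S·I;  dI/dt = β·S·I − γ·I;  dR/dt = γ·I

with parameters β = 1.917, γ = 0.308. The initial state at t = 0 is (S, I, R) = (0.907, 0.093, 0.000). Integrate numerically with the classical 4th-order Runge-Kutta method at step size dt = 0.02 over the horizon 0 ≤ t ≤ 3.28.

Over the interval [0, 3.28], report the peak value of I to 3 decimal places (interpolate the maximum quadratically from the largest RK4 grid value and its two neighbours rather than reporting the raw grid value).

max I = 0.561

t=0.000: state=(0.907, 0.093, 0.000)
step 1 (dt=0.02): k1=(-0.162, 0.133, 0.029), k2=(-0.164, 0.135, 0.029), k3=(-0.164, 0.135, 0.029), k4=(-0.166, 0.136, 0.029); state += dt/6·(k1+2k2+2k3+k4)
t=0.020: state=(0.904, 0.096, 0.001)
t=0.040: state=(0.900, 0.098, 0.001)
t=0.060: state=(0.897, 0.101, 0.002)
continuing one RK4 step at a time; state shown every 10 steps (Δt=0.2):
t=0.200: state=(0.870, 0.123, 0.007)
t=0.400: state=(0.825, 0.160, 0.015)
t=0.600: state=(0.769, 0.204, 0.026)
t=0.800: state=(0.704, 0.255, 0.041)
t=1.000: state=(0.632, 0.310, 0.058)
t=1.200: state=(0.555, 0.366, 0.079)
t=1.400: state=(0.478, 0.419, 0.103)
t=1.600: state=(0.403, 0.467, 0.130)
t=1.800: state=(0.334, 0.505, 0.160)
t=2.000: state=(0.274, 0.534, 0.192)
t=2.200: state=(0.222, 0.552, 0.226)
t=2.400: state=(0.180, 0.560, 0.260)
t=2.600: state=(0.145, 0.560, 0.295)
t=2.800: state=(0.117, 0.554, 0.329)
t=3.000: state=(0.095, 0.542, 0.363)
t=3.200: state=(0.077, 0.527, 0.396)
t=3.280: state=(0.071, 0.520, 0.409)
largest grid value and its neighbours: I(2.480)=0.56119, I(2.500)=0.56125, I(2.520)=0.56122
parabola through these three points peaks at t≈2.504 with I≈0.56125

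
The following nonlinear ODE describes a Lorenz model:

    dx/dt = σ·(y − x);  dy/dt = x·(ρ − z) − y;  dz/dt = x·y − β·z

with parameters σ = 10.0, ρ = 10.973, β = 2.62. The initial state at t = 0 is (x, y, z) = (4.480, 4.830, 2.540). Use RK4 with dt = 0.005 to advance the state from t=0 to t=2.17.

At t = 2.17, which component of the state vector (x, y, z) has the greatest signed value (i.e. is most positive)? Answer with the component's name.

t=0.000: state=(4.480, 4.830, 2.540)
step 1 (dt=0.005): k1=(3.500, 32.950, 14.984), k2=(4.236, 32.773, 15.297), k3=(4.213, 32.785, 15.302), k4=(4.929, 32.619, 15.623); state += dt/6·(k1+2k2+2k3+k4)
t=0.005: state=(4.501, 4.994, 2.617)
t=0.010: state=(4.529, 5.156, 2.696)
t=0.015: state=(4.564, 5.317, 2.779)
continuing one RK4 step at a time; state shown every 20 steps (Δt=0.1):
t=0.100: state=(5.852, 7.896, 4.864)
t=0.200: state=(7.943, 9.718, 9.318)
t=0.300: state=(8.646, 8.030, 14.025)
t=0.400: state=(6.872, 4.316, 15.051)
t=0.500: state=(4.356, 2.171, 13.089)
t=0.600: state=(2.731, 1.655, 10.623)
t=0.700: state=(2.088, 1.811, 8.523)
t=0.800: state=(2.071, 2.280, 6.923)
t=0.900: state=(2.471, 3.057, 5.855)
t=1.000: state=(3.249, 4.225, 5.421)
t=1.100: state=(4.424, 5.783, 5.874)
t=1.200: state=(5.880, 7.349, 7.556)
t=1.300: state=(7.100, 7.910, 10.316)
t=1.400: state=(7.247, 6.691, 12.690)
t=1.500: state=(6.152, 4.695, 13.130)
t=1.600: state=(4.697, 3.385, 11.976)
t=1.700: state=(3.681, 2.980, 10.345)
t=1.800: state=(3.278, 3.149, 8.873)
t=1.900: state=(3.378, 3.690, 7.815)
t=2.000: state=(3.869, 4.527, 7.319)
t=2.100: state=(4.659, 5.555, 7.533)
t=2.170: state=(5.307, 6.240, 8.162)
compare at T: x=5.307, y=6.240, z=8.162

largest component: z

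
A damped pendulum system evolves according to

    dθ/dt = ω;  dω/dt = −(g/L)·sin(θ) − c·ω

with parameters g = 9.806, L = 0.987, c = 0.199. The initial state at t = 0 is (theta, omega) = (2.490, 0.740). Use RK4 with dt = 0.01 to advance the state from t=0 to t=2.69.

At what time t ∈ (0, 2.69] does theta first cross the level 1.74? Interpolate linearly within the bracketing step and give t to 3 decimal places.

t=0.000: state=(2.490, 0.740)
step 1 (dt=0.01): k1=(0.740, -6.172), k2=(0.709, -6.137), k3=(0.709, -6.138), k4=(0.679, -6.104); state += dt/6·(k1+2k2+2k3+k4)
t=0.010: state=(2.497, 0.679)
t=0.020: state=(2.504, 0.618)
t=0.030: state=(2.509, 0.558)
continuing one RK4 step at a time; state shown every 10 steps (Δt=0.1):
t=0.100: state=(2.534, 0.150)
t=0.200: state=(2.521, -0.416)
t=0.300: state=(2.450, -1.004)
t=0.400: state=(2.318, -1.656)
t=0.500: state=(2.116, -2.404)
t=0.600: state=(1.834, -3.255)
t=0.620: state=(1.767, -3.435)
next step: t=0.630: state=(1.732, -3.526) — theta has crossed 1.74
linear interpolation between t=0.620 (1.76682) and t=0.630 (1.73201) → t≈0.628

t = 0.628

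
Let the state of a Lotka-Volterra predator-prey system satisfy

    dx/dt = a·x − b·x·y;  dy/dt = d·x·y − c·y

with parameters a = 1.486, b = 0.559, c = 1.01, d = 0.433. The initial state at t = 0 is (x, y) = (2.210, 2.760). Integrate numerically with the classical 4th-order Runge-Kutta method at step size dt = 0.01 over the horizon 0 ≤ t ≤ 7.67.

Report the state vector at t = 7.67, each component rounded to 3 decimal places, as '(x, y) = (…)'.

t=0.000: state=(2.210, 2.760)
step 1 (dt=0.01): k1=(-0.126, -0.146), k2=(-0.125, -0.147), k3=(-0.125, -0.147), k4=(-0.124, -0.148); state += dt/6·(k1+2k2+2k3+k4)
t=0.010: state=(2.209, 2.759)
t=0.020: state=(2.208, 2.757)
t=0.030: state=(2.206, 2.756)
continuing one RK4 step at a time; state shown every 25 steps (Δt=0.25):
t=0.250: state=(2.185, 2.720)
t=0.500: state=(2.173, 2.674)
t=0.750: state=(2.175, 2.629)
t=1.000: state=(2.191, 2.586)
t=1.250: state=(2.219, 2.550)
t=1.500: state=(2.257, 2.524)
t=1.750: state=(2.302, 2.509)
t=2.000: state=(2.351, 2.508)
t=2.250: state=(2.400, 2.520)
t=2.500: state=(2.443, 2.544)
t=2.750: state=(2.476, 2.580)
t=3.000: state=(2.496, 2.623)
t=3.250: state=(2.500, 2.671)
t=3.500: state=(2.487, 2.719)
t=3.750: state=(2.459, 2.761)
t=4.000: state=(2.418, 2.793)
t=4.250: state=(2.370, 2.812)
t=4.500: state=(2.319, 2.815)
t=4.750: state=(2.270, 2.803)
t=5.000: state=(2.228, 2.778)
t=5.250: state=(2.196, 2.742)
t=5.500: state=(2.177, 2.698)
t=5.750: state=(2.172, 2.652)
t=6.000: state=(2.181, 2.608)
t=6.250: state=(2.203, 2.568)
t=6.500: state=(2.236, 2.536)
t=6.750: state=(2.278, 2.516)
t=7.000: state=(2.326, 2.507)
t=7.250: state=(2.375, 2.512)
t=7.500: state=(2.421, 2.530)
t=7.670: state=(2.449, 2.549)

(x, y) = (2.449, 2.549)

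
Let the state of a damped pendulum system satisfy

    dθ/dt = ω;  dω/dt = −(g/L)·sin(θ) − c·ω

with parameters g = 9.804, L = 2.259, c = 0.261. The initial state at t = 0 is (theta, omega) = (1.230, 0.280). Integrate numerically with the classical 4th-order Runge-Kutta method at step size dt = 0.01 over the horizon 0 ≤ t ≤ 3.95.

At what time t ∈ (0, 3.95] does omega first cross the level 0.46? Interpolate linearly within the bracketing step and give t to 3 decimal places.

t=0.000: state=(1.230, 0.280)
step 1 (dt=0.01): k1=(0.280, -4.163), k2=(0.259, -4.160), k3=(0.259, -4.160), k4=(0.238, -4.156); state += dt/6·(k1+2k2+2k3+k4)
t=0.010: state=(1.233, 0.238)
t=0.020: state=(1.235, 0.197)
t=0.030: state=(1.237, 0.155)
continuing one RK4 step at a time; state shown every 20 steps (Δt=0.2):
t=0.200: state=(1.204, -0.531)
t=0.400: state=(1.022, -1.266)
t=0.600: state=(0.708, -1.847)
t=0.800: state=(0.301, -2.162)
t=1.000: state=(-0.133, -2.120)
t=1.200: state=(-0.524, -1.735)
t=1.400: state=(-0.812, -1.117)
t=1.600: state=(-0.964, -0.398)
t=1.800: state=(-0.971, 0.324)
t=1.830: state=(-0.960, 0.428)
next step: t=1.840: state=(-0.955, 0.462) — omega has crossed 0.46
linear interpolation between t=1.830 (0.42812) and t=1.840 (0.46245) → t≈1.839

t = 1.839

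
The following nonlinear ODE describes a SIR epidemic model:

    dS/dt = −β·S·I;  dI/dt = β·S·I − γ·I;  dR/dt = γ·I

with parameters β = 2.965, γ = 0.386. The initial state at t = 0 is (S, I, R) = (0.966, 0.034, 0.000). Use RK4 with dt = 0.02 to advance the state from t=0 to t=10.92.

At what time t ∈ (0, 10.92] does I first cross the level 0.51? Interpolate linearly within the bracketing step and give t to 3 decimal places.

t=0.000: state=(0.966, 0.034, 0.000)
step 1 (dt=0.02): k1=(-0.097, 0.084, 0.013), k2=(-0.100, 0.086, 0.013), k3=(-0.100, 0.086, 0.013), k4=(-0.102, 0.088, 0.014); state += dt/6·(k1+2k2+2k3+k4)
t=0.020: state=(0.964, 0.036, 0.000)
t=0.040: state=(0.962, 0.038, 0.001)
t=0.060: state=(0.960, 0.039, 0.001)
continuing one RK4 step at a time; state shown every 25 steps (Δt=0.5):
t=0.500: state=(0.876, 0.111, 0.013)
t=1.000: state=(0.659, 0.291, 0.050)
t=1.480: state=(0.372, 0.503, 0.124)
next step: t=1.500: state=(0.361, 0.511, 0.128) — I has crossed 0.51
linear interpolation between t=1.480 (0.50350) and t=1.500 (0.51061) → t≈1.498

t = 1.498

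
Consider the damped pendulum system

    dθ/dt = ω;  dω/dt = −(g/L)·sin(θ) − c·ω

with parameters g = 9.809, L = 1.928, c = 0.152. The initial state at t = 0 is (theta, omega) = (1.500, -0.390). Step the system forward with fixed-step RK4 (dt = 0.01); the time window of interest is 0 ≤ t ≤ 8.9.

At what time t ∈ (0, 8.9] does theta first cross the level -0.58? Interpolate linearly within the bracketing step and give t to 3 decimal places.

t = 0.963

t=0.000: state=(1.500, -0.390)
step 1 (dt=0.01): k1=(-0.390, -5.016), k2=(-0.415, -5.011), k3=(-0.415, -5.011), k4=(-0.440, -5.006); state += dt/6·(k1+2k2+2k3+k4)
t=0.010: state=(1.496, -0.440)
t=0.020: state=(1.491, -0.490)
t=0.030: state=(1.486, -0.540)
continuing one RK4 step at a time; state shown every 50 steps (Δt=0.5):
t=0.500: state=(0.718, -2.581)
t=0.960: state=(-0.573, -2.539)
next step: t=0.970: state=(-0.598, -2.507) — theta has crossed -0.58
linear interpolation between t=0.960 (-0.57260) and t=0.970 (-0.59784) → t≈0.963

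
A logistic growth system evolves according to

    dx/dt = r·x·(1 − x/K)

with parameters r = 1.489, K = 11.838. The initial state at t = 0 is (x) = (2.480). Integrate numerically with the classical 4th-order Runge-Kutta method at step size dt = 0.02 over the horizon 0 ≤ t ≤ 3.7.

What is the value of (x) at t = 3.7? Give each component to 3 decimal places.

t=0.000: state=(2.480)
step 1 (dt=0.02): k1=(2.919), k2=(2.944), k3=(2.944), k4=(2.970); state += dt/6·(k1+2k2+2k3+k4)
t=0.020: state=(2.539)
t=0.040: state=(2.599)
t=0.060: state=(2.660)
continuing one RK4 step at a time; state shown every 10 steps (Δt=0.2):
t=0.200: state=(3.114)
t=0.400: state=(3.843)
t=0.600: state=(4.653)
t=0.800: state=(5.515)
t=1.000: state=(6.395)
t=1.200: state=(7.254)
t=1.400: state=(8.057)
t=1.600: state=(8.779)
t=1.800: state=(9.405)
t=2.000: state=(9.931)
t=2.200: state=(10.361)
t=2.400: state=(10.705)
t=2.600: state=(10.975)
t=2.800: state=(11.185)
t=3.000: state=(11.346)
t=3.200: state=(11.469)
t=3.400: state=(11.562)
t=3.600: state=(11.632)
t=3.700: state=(11.660)

(x) = (11.660)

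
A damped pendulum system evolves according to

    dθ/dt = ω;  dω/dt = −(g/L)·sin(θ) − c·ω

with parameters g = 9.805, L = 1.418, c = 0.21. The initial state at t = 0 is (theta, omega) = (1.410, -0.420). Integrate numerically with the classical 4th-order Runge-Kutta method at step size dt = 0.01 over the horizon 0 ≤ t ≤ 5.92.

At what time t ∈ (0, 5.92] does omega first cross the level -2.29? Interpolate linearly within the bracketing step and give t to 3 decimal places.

t = 0.301

t=0.000: state=(1.410, -0.420)
step 1 (dt=0.01): k1=(-0.420, -6.737), k2=(-0.454, -6.728), k3=(-0.454, -6.728), k4=(-0.487, -6.718); state += dt/6·(k1+2k2+2k3+k4)
t=0.010: state=(1.405, -0.487)
t=0.020: state=(1.400, -0.554)
t=0.030: state=(1.394, -0.621)
continuing one RK4 step at a time; state shown every 20 steps (Δt=0.2):
t=0.200: state=(1.195, -1.713)
t=0.300: state=(0.994, -2.286)
next step: t=0.310: state=(0.971, -2.339) — omega has crossed -2.29
linear interpolation between t=0.300 (-2.28585) and t=0.310 (-2.33852) → t≈0.301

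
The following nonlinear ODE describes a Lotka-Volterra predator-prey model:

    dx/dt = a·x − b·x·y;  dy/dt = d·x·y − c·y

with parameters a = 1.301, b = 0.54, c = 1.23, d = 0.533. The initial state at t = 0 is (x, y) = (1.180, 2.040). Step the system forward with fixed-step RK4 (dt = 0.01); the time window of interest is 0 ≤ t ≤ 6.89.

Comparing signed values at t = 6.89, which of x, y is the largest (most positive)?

largest component: x

t=0.000: state=(1.180, 2.040)
step 1 (dt=0.01): k1=(0.235, -1.226), k2=(0.239, -1.221), k3=(0.239, -1.221), k4=(0.244, -1.216); state += dt/6·(k1+2k2+2k3+k4)
t=0.010: state=(1.182, 2.028)
t=0.020: state=(1.185, 2.016)
t=0.030: state=(1.187, 2.004)
continuing one RK4 step at a time; state shown every 25 steps (Δt=0.25):
t=0.250: state=(1.264, 1.764)
t=0.500: state=(1.401, 1.548)
t=0.750: state=(1.591, 1.389)
t=1.000: state=(1.841, 1.283)
t=1.250: state=(2.152, 1.230)
t=1.500: state=(2.524, 1.234)
t=1.750: state=(2.947, 1.306)
t=2.000: state=(3.388, 1.464)
t=2.250: state=(3.784, 1.738)
t=2.500: state=(4.034, 2.156)
t=2.750: state=(4.024, 2.721)
t=3.000: state=(3.696, 3.358)
t=3.250: state=(3.129, 3.897)
t=3.500: state=(2.504, 4.169)
t=3.750: state=(1.974, 4.124)
t=4.000: state=(1.593, 3.839)
t=4.250: state=(1.349, 3.430)
t=4.500: state=(1.211, 2.988)
t=4.750: state=(1.153, 2.570)
t=5.000: state=(1.157, 2.202)
t=5.250: state=(1.216, 1.895)
t=5.500: state=(1.326, 1.650)
t=5.750: state=(1.488, 1.462)
t=6.000: state=(1.707, 1.330)
t=6.250: state=(1.987, 1.250)
t=6.500: state=(2.330, 1.224)
t=6.750: state=(2.729, 1.260)
t=6.890: state=(2.971, 1.312)
compare at T: x=2.971, y=1.312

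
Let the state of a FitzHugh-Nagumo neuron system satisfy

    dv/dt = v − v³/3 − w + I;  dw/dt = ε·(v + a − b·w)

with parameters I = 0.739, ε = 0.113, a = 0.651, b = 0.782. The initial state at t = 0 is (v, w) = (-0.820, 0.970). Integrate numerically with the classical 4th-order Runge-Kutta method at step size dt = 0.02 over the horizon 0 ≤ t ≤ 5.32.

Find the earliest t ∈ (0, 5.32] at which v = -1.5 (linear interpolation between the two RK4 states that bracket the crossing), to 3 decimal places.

t=0.000: state=(-0.820, 0.970)
step 1 (dt=0.02): k1=(-0.867, -0.105), k2=(-0.869, -0.106), k3=(-0.869, -0.106), k4=(-0.871, -0.107); state += dt/6·(k1+2k2+2k3+k4)
t=0.020: state=(-0.837, 0.968)
t=0.040: state=(-0.855, 0.966)
t=0.060: state=(-0.872, 0.964)
continuing one RK4 step at a time; state shown every 10 steps (Δt=0.2):
t=0.200: state=(-0.995, 0.947)
t=0.400: state=(-1.166, 0.921)
t=0.600: state=(-1.319, 0.892)
t=0.800: state=(-1.446, 0.860)
t=0.900: state=(-1.498, 0.843)
next step: t=0.920: state=(-1.507, 0.839) — v has crossed -1.5
linear interpolation between t=0.900 (-1.49800) and t=0.920 (-1.50747) → t≈0.904

t = 0.904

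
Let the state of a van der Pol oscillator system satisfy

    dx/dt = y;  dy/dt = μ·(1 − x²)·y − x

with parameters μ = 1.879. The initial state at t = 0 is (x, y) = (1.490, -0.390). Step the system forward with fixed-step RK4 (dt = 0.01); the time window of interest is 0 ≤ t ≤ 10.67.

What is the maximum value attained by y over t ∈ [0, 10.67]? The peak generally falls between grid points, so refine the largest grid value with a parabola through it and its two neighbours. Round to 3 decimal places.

t=0.000: state=(1.490, -0.390)
step 1 (dt=0.01): k1=(-0.390, -0.596), k2=(-0.393, -0.591), k3=(-0.393, -0.591), k4=(-0.396, -0.587); state += dt/6·(k1+2k2+2k3+k4)
t=0.010: state=(1.486, -0.396)
t=0.020: state=(1.482, -0.402)
t=0.030: state=(1.478, -0.407)
continuing one RK4 step at a time; state shown every 50 steps (Δt=0.5):
t=0.500: state=(1.229, -0.656)
t=1.000: state=(0.800, -1.137)
t=1.500: state=(-0.081, -2.683)
t=2.000: state=(-1.687, -2.247)
t=2.500: state=(-2.005, 0.167)
t=3.000: state=(-1.855, 0.368)
t=3.500: state=(-1.651, 0.450)
t=4.000: state=(-1.397, 0.581)
t=4.500: state=(-1.046, 0.866)
t=5.000: state=(-0.441, 1.730)
t=5.500: state=(0.938, 3.671)
t=6.000: state=(1.999, 0.363)
t=6.500: state=(1.941, -0.317)
t=7.000: state=(1.757, -0.408)
t=7.500: state=(1.530, -0.506)
t=8.000: state=(1.237, -0.693)
t=8.500: state=(0.792, -1.172)
t=9.000: state=(-0.118, -2.771)
t=9.500: state=(-1.724, -2.110)
t=10.000: state=(-2.006, 0.184)
t=10.500: state=(-1.853, 0.370)
t=10.670: state=(-1.788, 0.396)
largest grid value and its neighbours: y(5.490)=3.66919, y(5.500)=3.67057, y(5.510)=3.66682
parabola through these three points peaks at t≈5.498 with y≈3.67070

max y = 3.671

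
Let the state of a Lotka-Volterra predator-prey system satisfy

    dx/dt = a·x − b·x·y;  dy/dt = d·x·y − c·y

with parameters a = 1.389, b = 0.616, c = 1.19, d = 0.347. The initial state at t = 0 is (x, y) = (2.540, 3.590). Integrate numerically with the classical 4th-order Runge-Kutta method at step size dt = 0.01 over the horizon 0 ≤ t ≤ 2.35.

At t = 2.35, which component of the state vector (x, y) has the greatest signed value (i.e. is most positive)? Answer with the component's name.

largest component: x

t=0.000: state=(2.540, 3.590)
step 1 (dt=0.01): k1=(-2.089, -1.108), k2=(-2.072, -1.119), k3=(-2.072, -1.119), k4=(-2.055, -1.130); state += dt/6·(k1+2k2+2k3+k4)
t=0.010: state=(2.519, 3.579)
t=0.020: state=(2.499, 3.567)
t=0.030: state=(2.479, 3.556)
continuing one RK4 step at a time; state shown every 10 steps (Δt=0.1):
t=0.100: state=(2.348, 3.469)
t=0.200: state=(2.188, 3.332)
t=0.300: state=(2.057, 3.184)
t=0.400: state=(1.952, 3.030)
t=0.500: state=(1.869, 2.874)
t=0.600: state=(1.808, 2.720)
t=0.700: state=(1.765, 2.569)
t=0.800: state=(1.739, 2.423)
t=0.900: state=(1.729, 2.285)
t=1.000: state=(1.733, 2.154)
t=1.100: state=(1.750, 2.031)
t=1.200: state=(1.781, 1.917)
t=1.300: state=(1.824, 1.812)
t=1.400: state=(1.880, 1.715)
t=1.500: state=(1.949, 1.628)
t=1.600: state=(2.031, 1.548)
t=1.700: state=(2.126, 1.477)
t=1.800: state=(2.235, 1.415)
t=1.900: state=(2.358, 1.360)
t=2.000: state=(2.495, 1.313)
t=2.100: state=(2.647, 1.275)
t=2.200: state=(2.815, 1.244)
t=2.300: state=(2.998, 1.222)
t=2.350: state=(3.095, 1.214)
compare at T: x=3.095, y=1.214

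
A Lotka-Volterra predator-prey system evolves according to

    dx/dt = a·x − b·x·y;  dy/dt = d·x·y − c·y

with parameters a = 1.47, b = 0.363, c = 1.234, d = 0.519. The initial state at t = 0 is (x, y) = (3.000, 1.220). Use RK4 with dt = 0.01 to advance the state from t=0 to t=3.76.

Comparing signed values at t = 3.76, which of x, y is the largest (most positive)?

t=0.000: state=(3.000, 1.220)
step 1 (dt=0.01): k1=(3.081, 0.394), k2=(3.095, 0.404), k3=(3.095, 0.405), k4=(3.109, 0.415); state += dt/6·(k1+2k2+2k3+k4)
t=0.010: state=(3.031, 1.224)
t=0.020: state=(3.062, 1.228)
t=0.030: state=(3.094, 1.233)
continuing one RK4 step at a time; state shown every 20 steps (Δt=0.2):
t=0.200: state=(3.670, 1.346)
t=0.400: state=(4.429, 1.600)
t=0.600: state=(5.211, 2.063)
t=0.800: state=(5.861, 2.869)
t=1.000: state=(6.108, 4.192)
t=1.200: state=(5.662, 6.074)
t=1.400: state=(4.536, 8.091)
t=1.600: state=(3.201, 9.438)
t=1.800: state=(2.131, 9.693)
t=2.000: state=(1.441, 9.088)
t=2.200: state=(1.036, 8.058)
t=2.400: state=(0.807, 6.920)
t=2.600: state=(0.682, 5.837)
t=2.800: state=(0.621, 4.877)
t=3.000: state=(0.603, 4.059)
t=3.200: state=(0.618, 3.378)
t=3.400: state=(0.662, 2.819)
t=3.600: state=(0.737, 2.368)
t=3.760: state=(0.819, 2.073)
compare at T: x=0.819, y=2.073

largest component: y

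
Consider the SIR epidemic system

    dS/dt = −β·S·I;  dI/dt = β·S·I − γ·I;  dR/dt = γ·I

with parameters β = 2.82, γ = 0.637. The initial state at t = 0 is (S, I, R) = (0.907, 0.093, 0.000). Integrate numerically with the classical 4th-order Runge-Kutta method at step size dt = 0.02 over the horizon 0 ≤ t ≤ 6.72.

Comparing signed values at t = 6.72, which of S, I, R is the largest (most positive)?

t=0.000: state=(0.907, 0.093, 0.000)
step 1 (dt=0.02): k1=(-0.238, 0.179, 0.059), k2=(-0.242, 0.181, 0.060), k3=(-0.242, 0.181, 0.060), k4=(-0.246, 0.184, 0.062); state += dt/6·(k1+2k2+2k3+k4)
t=0.020: state=(0.902, 0.097, 0.001)
t=0.040: state=(0.897, 0.100, 0.002)
t=0.060: state=(0.892, 0.104, 0.004)
continuing one RK4 step at a time; state shown every 25 steps (Δt=0.5):
t=0.500: state=(0.734, 0.218, 0.048)
t=1.000: state=(0.482, 0.375, 0.143)
t=1.500: state=(0.265, 0.457, 0.278)
t=2.000: state=(0.140, 0.438, 0.423)
t=2.500: state=(0.079, 0.369, 0.552)
t=3.000: state=(0.049, 0.293, 0.657)
t=3.500: state=(0.034, 0.226, 0.740)
t=4.000: state=(0.026, 0.171, 0.803)
t=4.500: state=(0.021, 0.129, 0.850)
t=5.000: state=(0.018, 0.096, 0.886)
t=5.500: state=(0.016, 0.072, 0.912)
t=6.000: state=(0.015, 0.053, 0.932)
t=6.500: state=(0.014, 0.040, 0.947)
t=6.720: state=(0.013, 0.035, 0.952)
compare at T: S=0.013, I=0.035, R=0.952

largest component: R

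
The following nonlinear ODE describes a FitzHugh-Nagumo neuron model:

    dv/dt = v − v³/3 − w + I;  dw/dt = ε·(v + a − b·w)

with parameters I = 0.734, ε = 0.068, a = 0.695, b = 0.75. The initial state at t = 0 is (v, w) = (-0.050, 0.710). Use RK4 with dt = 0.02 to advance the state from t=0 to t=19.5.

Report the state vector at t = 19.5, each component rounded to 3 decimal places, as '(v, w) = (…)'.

t=0.000: state=(-0.050, 0.710)
step 1 (dt=0.02): k1=(-0.026, 0.008), k2=(-0.026, 0.008), k3=(-0.026, 0.008), k4=(-0.027, 0.008); state += dt/6·(k1+2k2+2k3+k4)
t=0.020: state=(-0.051, 0.710)
t=0.040: state=(-0.051, 0.710)
t=0.060: state=(-0.052, 0.710)
continuing one RK4 step at a time; state shown every 50 steps (Δt=1):
t=1.000: state=(-0.099, 0.716)
t=2.000: state=(-0.238, 0.716)
t=3.000: state=(-0.578, 0.701)
t=4.000: state=(-1.147, 0.655)
t=5.000: state=(-1.527, 0.578)
t=6.000: state=(-1.596, 0.491)
t=7.000: state=(-1.568, 0.407)
t=8.000: state=(-1.519, 0.331)
t=9.000: state=(-1.465, 0.261)
t=10.000: state=(-1.408, 0.199)
t=11.000: state=(-1.350, 0.144)
t=12.000: state=(-1.288, 0.095)
t=13.000: state=(-1.223, 0.054)
t=14.000: state=(-1.153, 0.018)
t=15.000: state=(-1.075, -0.011)
t=16.000: state=(-0.984, -0.032)
t=17.000: state=(-0.871, -0.046)
t=18.000: state=(-0.714, -0.051)
t=19.000: state=(-0.456, -0.042)
t=19.500: state=(-0.241, -0.029)

(v, w) = (-0.241, -0.029)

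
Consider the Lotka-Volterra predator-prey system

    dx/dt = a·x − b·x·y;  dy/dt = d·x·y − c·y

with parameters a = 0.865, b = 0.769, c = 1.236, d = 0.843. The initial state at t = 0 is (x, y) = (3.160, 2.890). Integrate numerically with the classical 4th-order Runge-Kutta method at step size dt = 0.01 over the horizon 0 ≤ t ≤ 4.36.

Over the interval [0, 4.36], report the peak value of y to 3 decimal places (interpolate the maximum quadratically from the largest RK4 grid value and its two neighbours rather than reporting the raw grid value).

t=0.000: state=(3.160, 2.890)
step 1 (dt=0.01): k1=(-4.289, 4.127), k2=(-4.310, 4.103), k3=(-4.310, 4.103), k4=(-4.329, 4.079); state += dt/6·(k1+2k2+2k3+k4)
t=0.010: state=(3.117, 2.931)
t=0.020: state=(3.073, 2.972)
t=0.030: state=(3.030, 3.012)
continuing one RK4 step at a time; state shown every 20 steps (Δt=0.2):
t=0.200: state=(2.276, 3.569)
t=0.400: state=(1.523, 3.827)
t=0.600: state=(1.012, 3.689)
t=0.800: state=(0.700, 3.321)
t=1.000: state=(0.517, 2.870)
t=1.200: state=(0.409, 2.422)
t=1.400: state=(0.346, 2.015)
t=1.600: state=(0.310, 1.662)
t=1.800: state=(0.293, 1.366)
t=2.000: state=(0.288, 1.120)
t=2.200: state=(0.292, 0.918)
t=2.400: state=(0.306, 0.754)
t=2.600: state=(0.327, 0.621)
t=2.800: state=(0.357, 0.514)
t=3.000: state=(0.394, 0.428)
t=3.200: state=(0.441, 0.358)
t=3.400: state=(0.499, 0.303)
t=3.600: state=(0.568, 0.259)
t=3.800: state=(0.651, 0.224)
t=4.000: state=(0.749, 0.197)
t=4.200: state=(0.866, 0.176)
t=4.360: state=(0.974, 0.163)
largest grid value and its neighbours: y(0.410)=3.82870, y(0.420)=3.82903, y(0.430)=3.82839
parabola through these three points peaks at t≈0.418 with y≈3.82905

max y = 3.829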